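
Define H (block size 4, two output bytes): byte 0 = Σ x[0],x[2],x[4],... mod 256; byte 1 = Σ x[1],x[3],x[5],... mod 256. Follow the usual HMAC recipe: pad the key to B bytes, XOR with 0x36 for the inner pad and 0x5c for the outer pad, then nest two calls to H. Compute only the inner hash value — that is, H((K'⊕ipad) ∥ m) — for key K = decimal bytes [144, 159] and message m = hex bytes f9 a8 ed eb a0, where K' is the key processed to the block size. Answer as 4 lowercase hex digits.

Key decimal bytes [144, 159] = 90 9f is 2 bytes ≤ B = 4; zero-pad to 4 bytes: K' = 90 9f 00 00.
K' ⊕ ipad = a6 a9 36 36.
Inner input = a6 a9 36 36 ∥ f9 a8 ed eb a0.
Inner hash: even-index sum = 866 mod 256 = 98; odd-index sum = 626 mod 256 = 114 → 62 72.

6272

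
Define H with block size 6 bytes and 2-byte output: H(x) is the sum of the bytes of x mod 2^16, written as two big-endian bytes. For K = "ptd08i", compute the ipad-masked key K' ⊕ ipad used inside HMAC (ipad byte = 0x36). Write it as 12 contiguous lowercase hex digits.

Key "ptd08i" = 70 74 64 30 38 69 is exactly B = 6 bytes: K' = 70 74 64 30 38 69.
XOR each byte with 0x36: 70⊕36=46, 74⊕36=42, 64⊕36=52, 30⊕36=06, 38⊕36=0e, 69⊕36=5f.

464252060e5f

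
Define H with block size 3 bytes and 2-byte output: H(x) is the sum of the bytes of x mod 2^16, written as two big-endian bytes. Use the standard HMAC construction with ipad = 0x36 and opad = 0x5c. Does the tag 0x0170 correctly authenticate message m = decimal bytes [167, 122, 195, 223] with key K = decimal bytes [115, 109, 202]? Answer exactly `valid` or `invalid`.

invalid

Key decimal bytes [115, 109, 202] = 73 6d ca is exactly B = 3 bytes: K' = 73 6d ca.
K' ⊕ ipad = 45 5b fc; K' ⊕ opad = 2f 31 96.
Inner hash: sum = 69+91+252+167+122+195+223 = 1119 → 04 5f.
Outer hash (recomputed tag): sum = 47+49+150+4+95 = 345 → 01 59.
Recomputed tag = 0159; claimed = 0170 → mismatch.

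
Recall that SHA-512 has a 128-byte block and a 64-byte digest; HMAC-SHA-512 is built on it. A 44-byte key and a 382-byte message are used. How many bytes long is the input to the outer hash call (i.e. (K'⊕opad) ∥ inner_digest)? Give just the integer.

192

Key is 44 ≤ 128 bytes, zero-padded: |K'| = 128.
Outer input = (K'⊕opad) ∥ H(inner) → 128 + 64 = 192 bytes.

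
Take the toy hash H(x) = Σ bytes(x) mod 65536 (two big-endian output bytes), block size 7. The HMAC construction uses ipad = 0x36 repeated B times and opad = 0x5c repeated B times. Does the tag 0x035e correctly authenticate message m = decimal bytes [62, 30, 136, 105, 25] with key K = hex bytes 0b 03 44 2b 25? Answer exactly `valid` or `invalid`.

valid

Key hex bytes 0b 03 44 2b 25 is 5 bytes ≤ B = 7; zero-pad to 7 bytes: K' = 0b 03 44 2b 25 00 00.
K' ⊕ ipad = 3d 35 72 1d 13 36 36; K' ⊕ opad = 57 5f 18 77 79 5c 5c.
Inner hash: sum = 61+53+114+29+19+54+54+62+30+136+105+25 = 742 → 02 e6.
Outer hash (recomputed tag): sum = 87+95+24+119+121+92+92+2+230 = 862 → 03 5e.
Recomputed tag = 035e; claimed = 035e → match.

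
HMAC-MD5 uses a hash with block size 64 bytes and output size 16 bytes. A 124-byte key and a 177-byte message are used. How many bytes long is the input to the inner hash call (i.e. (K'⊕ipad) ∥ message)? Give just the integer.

241

Key is 124 > 64 bytes, so it is hashed to 16 bytes then zero-padded to 64: |K'| = 64.
Inner input = (K'⊕ipad) ∥ m → 64 + 177 = 241 bytes.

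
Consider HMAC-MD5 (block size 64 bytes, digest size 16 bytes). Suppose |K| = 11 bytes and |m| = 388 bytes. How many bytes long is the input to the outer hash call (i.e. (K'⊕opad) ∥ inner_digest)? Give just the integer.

Key is 11 ≤ 64 bytes, zero-padded: |K'| = 64.
Outer input = (K'⊕opad) ∥ H(inner) → 64 + 16 = 80 bytes.

80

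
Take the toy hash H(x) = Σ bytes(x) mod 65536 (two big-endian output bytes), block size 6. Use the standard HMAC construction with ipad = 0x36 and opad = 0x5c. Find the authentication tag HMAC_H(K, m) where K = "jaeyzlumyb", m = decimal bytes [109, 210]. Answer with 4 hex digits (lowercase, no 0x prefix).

029d

Key "jaeyzlumyb" = 6a 61 65 79 7a 6c 75 6d 79 62 is 10 bytes > B = 6, so hash it first: H(key) = 04 4c, then zero-pad to 6 bytes: K' = 04 4c 00 00 00 00.
K' ⊕ ipad = 32 7a 36 36 36 36.  K' ⊕ opad = 58 10 5c 5c 5c 5c.
Inner input = (K'⊕ipad) ∥ m = 32 7a 36 36 36 36 ∥ 6d d2.
Inner hash: sum = 50+122+54+54+54+54+109+210 = 707 → 02 c3.
Outer input = (K'⊕opad) ∥ inner = 58 10 5c 5c 5c 5c ∥ 02 c3.
Outer hash (tag): sum = 88+16+92+92+92+92+2+195 = 669 → 02 9d.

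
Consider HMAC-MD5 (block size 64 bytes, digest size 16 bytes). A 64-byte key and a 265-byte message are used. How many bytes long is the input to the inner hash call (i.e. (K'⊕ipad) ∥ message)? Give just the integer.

329

Key is 64 ≤ 64 bytes, zero-padded: |K'| = 64.
Inner input = (K'⊕ipad) ∥ m → 64 + 265 = 329 bytes.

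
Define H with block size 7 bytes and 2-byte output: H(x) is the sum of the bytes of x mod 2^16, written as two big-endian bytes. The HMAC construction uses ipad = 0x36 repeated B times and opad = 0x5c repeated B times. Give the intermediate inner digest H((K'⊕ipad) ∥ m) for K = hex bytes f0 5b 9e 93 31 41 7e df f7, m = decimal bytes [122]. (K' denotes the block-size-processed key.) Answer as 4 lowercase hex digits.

Key hex bytes f0 5b 9e 93 31 41 7e df f7 is 9 bytes > B = 7, so hash it first: H(key) = 05 42, then zero-pad to 7 bytes: K' = 05 42 00 00 00 00 00.
K' ⊕ ipad = 33 74 36 36 36 36 36.
Inner input = 33 74 36 36 36 36 36 ∥ 7a.
Inner hash: sum = 51+116+54+54+54+54+54+122 = 559 → 02 2f.

022f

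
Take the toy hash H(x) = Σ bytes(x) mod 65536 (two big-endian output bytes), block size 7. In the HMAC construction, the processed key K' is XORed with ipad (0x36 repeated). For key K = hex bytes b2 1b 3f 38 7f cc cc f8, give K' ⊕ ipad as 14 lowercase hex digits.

Key hex bytes b2 1b 3f 38 7f cc cc f8 is 8 bytes > B = 7, so hash it first: H(key) = 04 53, then zero-pad to 7 bytes: K' = 04 53 00 00 00 00 00.
XOR each byte with 0x36: 04⊕36=32, 53⊕36=65, 00⊕36=36, 00⊕36=36, 00⊕36=36, 00⊕36=36, 00⊕36=36.

32653636363636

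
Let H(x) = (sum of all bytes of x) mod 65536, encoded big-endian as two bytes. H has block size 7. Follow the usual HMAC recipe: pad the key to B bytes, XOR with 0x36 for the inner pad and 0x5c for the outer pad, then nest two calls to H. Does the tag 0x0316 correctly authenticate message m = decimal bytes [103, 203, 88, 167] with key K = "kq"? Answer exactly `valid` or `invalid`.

Key "kq" = 6b 71 is 2 bytes ≤ B = 7; zero-pad to 7 bytes: K' = 6b 71 00 00 00 00 00.
K' ⊕ ipad = 5d 47 36 36 36 36 36; K' ⊕ opad = 37 2d 5c 5c 5c 5c 5c.
Inner hash: sum = 93+71+54+54+54+54+54+103+203+88+167 = 995 → 03 e3.
Outer hash (recomputed tag): sum = 55+45+92+92+92+92+92+3+227 = 790 → 03 16.
Recomputed tag = 0316; claimed = 0316 → match.

valid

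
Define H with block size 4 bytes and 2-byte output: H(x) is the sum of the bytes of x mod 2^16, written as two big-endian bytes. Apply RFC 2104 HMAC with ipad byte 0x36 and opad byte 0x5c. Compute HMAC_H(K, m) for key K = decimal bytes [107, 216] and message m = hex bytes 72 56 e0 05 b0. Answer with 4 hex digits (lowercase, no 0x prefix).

Key decimal bytes [107, 216] = 6b d8 is 2 bytes ≤ B = 4; zero-pad to 4 bytes: K' = 6b d8 00 00.
K' ⊕ ipad = 5d ee 36 36.  K' ⊕ opad = 37 84 5c 5c.
Inner input = (K'⊕ipad) ∥ m = 5d ee 36 36 ∥ 72 56 e0 05 b0.
Inner hash: sum = 93+238+54+54+114+86+224+5+176 = 1044 → 04 14.
Outer input = (K'⊕opad) ∥ inner = 37 84 5c 5c ∥ 04 14.
Outer hash (tag): sum = 55+132+92+92+4+20 = 395 → 01 8b.

018b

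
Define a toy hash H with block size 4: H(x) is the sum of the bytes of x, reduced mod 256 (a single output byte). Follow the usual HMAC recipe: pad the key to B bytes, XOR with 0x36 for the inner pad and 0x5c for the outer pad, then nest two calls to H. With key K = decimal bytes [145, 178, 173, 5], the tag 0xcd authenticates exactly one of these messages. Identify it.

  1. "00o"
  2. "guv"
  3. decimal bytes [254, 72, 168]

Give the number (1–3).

1

Key decimal bytes [145, 178, 173, 5] = 91 b2 ad 05 is exactly B = 4 bytes: K' = 91 b2 ad 05.
K' ⊕ ipad = a7 84 9b 33; K' ⊕ opad = cd ee f1 59.
m1: inner = H(a7 84 9b 33 30 30 6f) = c8; tag = H(cd ee f1 59 c8) = cd ← matches
m2: inner = H(a7 84 9b 33 67 75 76) = 4b; tag = H(cd ee f1 59 4b) = 50
m3: inner = H(a7 84 9b 33 fe 48 a8) = e7; tag = H(cd ee f1 59 e7) = ec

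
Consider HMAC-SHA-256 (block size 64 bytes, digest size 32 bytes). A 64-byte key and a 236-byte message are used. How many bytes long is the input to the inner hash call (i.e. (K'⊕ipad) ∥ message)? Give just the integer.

300

Key is 64 ≤ 64 bytes, zero-padded: |K'| = 64.
Inner input = (K'⊕ipad) ∥ m → 64 + 236 = 300 bytes.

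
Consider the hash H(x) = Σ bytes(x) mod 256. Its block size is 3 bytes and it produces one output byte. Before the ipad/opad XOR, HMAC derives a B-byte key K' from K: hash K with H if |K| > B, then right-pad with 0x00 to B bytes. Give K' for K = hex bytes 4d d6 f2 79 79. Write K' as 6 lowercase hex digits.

070000

|K| = 5 > B = 3, so first hash the key.
H(K): sum = 77+214+242+121+121 = 775; mod 256 = 7 → 07.
Zero-pad H(K) = 07 to 3 bytes: K' = 07 00 00.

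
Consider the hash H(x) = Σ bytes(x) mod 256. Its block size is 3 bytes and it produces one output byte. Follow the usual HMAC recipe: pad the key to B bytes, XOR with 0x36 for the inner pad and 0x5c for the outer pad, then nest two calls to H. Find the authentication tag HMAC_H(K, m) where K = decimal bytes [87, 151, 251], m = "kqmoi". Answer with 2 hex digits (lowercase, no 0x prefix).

Key decimal bytes [87, 151, 251] = 57 97 fb is exactly B = 3 bytes: K' = 57 97 fb.
K' ⊕ ipad = 61 a1 cd.  K' ⊕ opad = 0b cb a7.
Inner input = (K'⊕ipad) ∥ m = 61 a1 cd ∥ 6b 71 6d 6f 69.
Inner hash: sum = 97+161+205+107+113+109+111+105 = 1008; mod 256 = 240 → f0.
Outer input = (K'⊕opad) ∥ inner = 0b cb a7 ∥ f0.
Outer hash (tag): sum = 11+203+167+240 = 621; mod 256 = 109 → 6d.

6d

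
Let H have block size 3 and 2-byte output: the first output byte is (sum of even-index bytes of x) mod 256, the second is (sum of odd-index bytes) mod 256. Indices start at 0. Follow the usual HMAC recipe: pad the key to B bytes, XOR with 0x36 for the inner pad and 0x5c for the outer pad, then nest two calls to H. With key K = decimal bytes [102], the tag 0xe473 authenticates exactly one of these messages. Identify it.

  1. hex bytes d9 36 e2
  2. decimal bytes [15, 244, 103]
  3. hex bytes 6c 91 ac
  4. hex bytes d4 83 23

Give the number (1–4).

3

Key decimal bytes [102] = 66 is 1 byte ≤ B = 3; zero-pad to 3 bytes: K' = 66 00 00.
K' ⊕ ipad = 50 36 36; K' ⊕ opad = 3a 5c 5c.
m1: inner = H(50 36 36 d9 36 e2) = bc f1; tag = H(3a 5c 5c bc f1) = 8718
m2: inner = H(50 36 36 0f f4 67) = 7a ac; tag = H(3a 5c 5c 7a ac) = 42d6
m3: inner = H(50 36 36 6c 91 ac) = 17 4e; tag = H(3a 5c 5c 17 4e) = e473 ← matches
m4: inner = H(50 36 36 d4 83 23) = 09 2d; tag = H(3a 5c 5c 09 2d) = c365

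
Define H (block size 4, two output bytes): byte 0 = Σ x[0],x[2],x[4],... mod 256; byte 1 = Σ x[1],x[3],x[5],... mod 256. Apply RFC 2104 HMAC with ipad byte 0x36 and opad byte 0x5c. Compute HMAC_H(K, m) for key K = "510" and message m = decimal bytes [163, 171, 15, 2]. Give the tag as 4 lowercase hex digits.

90b3

Key "510" = 35 31 30 is 3 bytes ≤ B = 4; zero-pad to 4 bytes: K' = 35 31 30 00.
K' ⊕ ipad = 03 07 06 36.  K' ⊕ opad = 69 6d 6c 5c.
Inner input = (K'⊕ipad) ∥ m = 03 07 06 36 ∥ a3 ab 0f 02.
Inner hash: even-index sum = 187 mod 256 = 187; odd-index sum = 234 mod 256 = 234 → bb ea.
Outer input = (K'⊕opad) ∥ inner = 69 6d 6c 5c ∥ bb ea.
Outer hash (tag): even-index sum = 400 mod 256 = 144; odd-index sum = 435 mod 256 = 179 → 90 b3.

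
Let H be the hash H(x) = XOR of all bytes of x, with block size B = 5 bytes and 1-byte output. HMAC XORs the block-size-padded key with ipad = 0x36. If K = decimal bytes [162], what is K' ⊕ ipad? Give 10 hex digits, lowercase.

9436363636

Key decimal bytes [162] = a2 is 1 byte ≤ B = 5; zero-pad to 5 bytes: K' = a2 00 00 00 00.
XOR each byte with 0x36: a2⊕36=94, 00⊕36=36, 00⊕36=36, 00⊕36=36, 00⊕36=36.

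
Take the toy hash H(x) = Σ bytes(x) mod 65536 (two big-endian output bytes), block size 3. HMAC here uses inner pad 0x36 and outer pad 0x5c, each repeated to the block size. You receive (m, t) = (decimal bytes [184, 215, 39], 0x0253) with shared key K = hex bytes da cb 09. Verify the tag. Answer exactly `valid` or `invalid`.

Key hex bytes da cb 09 is exactly B = 3 bytes: K' = da cb 09.
K' ⊕ ipad = ec fd 3f; K' ⊕ opad = 86 97 55.
Inner hash: sum = 236+253+63+184+215+39 = 990 → 03 de.
Outer hash (recomputed tag): sum = 134+151+85+3+222 = 595 → 02 53.
Recomputed tag = 0253; claimed = 0253 → match.

valid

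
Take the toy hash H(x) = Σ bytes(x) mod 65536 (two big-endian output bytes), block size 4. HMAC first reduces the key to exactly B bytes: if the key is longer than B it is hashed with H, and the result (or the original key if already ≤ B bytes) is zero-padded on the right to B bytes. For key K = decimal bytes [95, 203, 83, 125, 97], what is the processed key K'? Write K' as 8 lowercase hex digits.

025b0000

|K| = 5 > B = 4, so first hash the key.
H(K): sum = 95+203+83+125+97 = 603 → 02 5b.
Zero-pad H(K) = 02 5b to 4 bytes: K' = 02 5b 00 00.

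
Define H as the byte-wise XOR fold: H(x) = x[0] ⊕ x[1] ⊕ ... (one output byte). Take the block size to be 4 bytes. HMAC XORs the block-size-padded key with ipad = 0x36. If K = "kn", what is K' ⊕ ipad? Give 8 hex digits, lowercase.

5d583636

Key "kn" = 6b 6e is 2 bytes ≤ B = 4; zero-pad to 4 bytes: K' = 6b 6e 00 00.
XOR each byte with 0x36: 6b⊕36=5d, 6e⊕36=58, 00⊕36=36, 00⊕36=36.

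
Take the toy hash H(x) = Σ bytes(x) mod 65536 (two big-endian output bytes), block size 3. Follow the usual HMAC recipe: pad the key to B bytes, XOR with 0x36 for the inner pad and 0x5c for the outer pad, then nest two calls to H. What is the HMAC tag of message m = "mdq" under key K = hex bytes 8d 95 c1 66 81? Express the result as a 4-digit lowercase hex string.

Key hex bytes 8d 95 c1 66 81 is 5 bytes > B = 3, so hash it first: H(key) = 02 ca, then zero-pad to 3 bytes: K' = 02 ca 00.
K' ⊕ ipad = 34 fc 36.  K' ⊕ opad = 5e 96 5c.
Inner input = (K'⊕ipad) ∥ m = 34 fc 36 ∥ 6d 64 71.
Inner hash: sum = 52+252+54+109+100+113 = 680 → 02 a8.
Outer input = (K'⊕opad) ∥ inner = 5e 96 5c ∥ 02 a8.
Outer hash (tag): sum = 94+150+92+2+168 = 506 → 01 fa.

01fa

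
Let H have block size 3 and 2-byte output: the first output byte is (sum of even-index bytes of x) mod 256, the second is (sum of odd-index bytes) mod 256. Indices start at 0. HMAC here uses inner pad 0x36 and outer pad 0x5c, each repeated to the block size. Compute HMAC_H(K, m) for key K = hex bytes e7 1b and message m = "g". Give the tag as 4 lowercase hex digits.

ab4e

Key hex bytes e7 1b is 2 bytes ≤ B = 3; zero-pad to 3 bytes: K' = e7 1b 00.
K' ⊕ ipad = d1 2d 36.  K' ⊕ opad = bb 47 5c.
Inner input = (K'⊕ipad) ∥ m = d1 2d 36 ∥ 67.
Inner hash: even-index sum = 263 mod 256 = 7; odd-index sum = 148 mod 256 = 148 → 07 94.
Outer input = (K'⊕opad) ∥ inner = bb 47 5c ∥ 07 94.
Outer hash (tag): even-index sum = 427 mod 256 = 171; odd-index sum = 78 mod 256 = 78 → ab 4e.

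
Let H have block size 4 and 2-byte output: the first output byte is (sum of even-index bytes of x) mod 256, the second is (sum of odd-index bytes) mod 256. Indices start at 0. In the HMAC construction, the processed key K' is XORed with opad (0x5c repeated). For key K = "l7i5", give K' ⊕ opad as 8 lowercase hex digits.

Key "l7i5" = 6c 37 69 35 is exactly B = 4 bytes: K' = 6c 37 69 35.
XOR each byte with 0x5c: 6c⊕5c=30, 37⊕5c=6b, 69⊕5c=35, 35⊕5c=69.

306b3569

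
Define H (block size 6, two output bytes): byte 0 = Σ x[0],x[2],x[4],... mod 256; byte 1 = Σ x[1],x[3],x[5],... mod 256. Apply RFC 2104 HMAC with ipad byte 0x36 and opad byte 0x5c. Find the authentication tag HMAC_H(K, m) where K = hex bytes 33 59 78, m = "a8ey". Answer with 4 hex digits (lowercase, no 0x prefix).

3e49

Key hex bytes 33 59 78 is 3 bytes ≤ B = 6; zero-pad to 6 bytes: K' = 33 59 78 00 00 00.
K' ⊕ ipad = 05 6f 4e 36 36 36.  K' ⊕ opad = 6f 05 24 5c 5c 5c.
Inner input = (K'⊕ipad) ∥ m = 05 6f 4e 36 36 36 ∥ 61 38 65 79.
Inner hash: even-index sum = 335 mod 256 = 79; odd-index sum = 396 mod 256 = 140 → 4f 8c.
Outer input = (K'⊕opad) ∥ inner = 6f 05 24 5c 5c 5c ∥ 4f 8c.
Outer hash (tag): even-index sum = 318 mod 256 = 62; odd-index sum = 329 mod 256 = 73 → 3e 49.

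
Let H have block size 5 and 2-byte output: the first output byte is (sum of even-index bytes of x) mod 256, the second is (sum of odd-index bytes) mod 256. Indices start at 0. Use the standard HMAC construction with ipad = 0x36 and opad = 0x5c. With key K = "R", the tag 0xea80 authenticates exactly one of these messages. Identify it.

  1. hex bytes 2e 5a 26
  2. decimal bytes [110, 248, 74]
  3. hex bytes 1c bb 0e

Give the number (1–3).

2

Key "R" = 52 is 1 byte ≤ B = 5; zero-pad to 5 bytes: K' = 52 00 00 00 00.
K' ⊕ ipad = 64 36 36 36 36; K' ⊕ opad = 0e 5c 5c 5c 5c.
m1: inner = H(64 36 36 36 36 2e 5a 26) = 2a c0; tag = H(0e 5c 5c 5c 5c 2a c0) = 86e2
m2: inner = H(64 36 36 36 36 6e f8 4a) = c8 24; tag = H(0e 5c 5c 5c 5c c8 24) = ea80 ← matches
m3: inner = H(64 36 36 36 36 1c bb 0e) = 8b 96; tag = H(0e 5c 5c 5c 5c 8b 96) = 5c43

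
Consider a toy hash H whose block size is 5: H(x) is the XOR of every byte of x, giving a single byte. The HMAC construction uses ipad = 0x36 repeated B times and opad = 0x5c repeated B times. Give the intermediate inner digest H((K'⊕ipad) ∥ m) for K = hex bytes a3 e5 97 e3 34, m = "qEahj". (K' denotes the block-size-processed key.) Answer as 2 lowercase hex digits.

Key hex bytes a3 e5 97 e3 34 is exactly B = 5 bytes: K' = a3 e5 97 e3 34.
K' ⊕ ipad = 95 d3 a1 d5 02.
Inner input = 95 d3 a1 d5 02 ∥ 71 45 61 68 6a.
Inner hash: XOR 95⊕d3⊕a1⊕d5⊕02⊕71⊕45⊕61⊕68⊕6a = 67.

67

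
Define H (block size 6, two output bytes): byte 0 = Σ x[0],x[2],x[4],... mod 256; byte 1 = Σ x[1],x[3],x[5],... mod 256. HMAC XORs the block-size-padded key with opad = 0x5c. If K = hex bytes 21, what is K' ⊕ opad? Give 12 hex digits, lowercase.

Key hex bytes 21 is 1 byte ≤ B = 6; zero-pad to 6 bytes: K' = 21 00 00 00 00 00.
XOR each byte with 0x5c: 21⊕5c=7d, 00⊕5c=5c, 00⊕5c=5c, 00⊕5c=5c, 00⊕5c=5c, 00⊕5c=5c.

7d5c5c5c5c5c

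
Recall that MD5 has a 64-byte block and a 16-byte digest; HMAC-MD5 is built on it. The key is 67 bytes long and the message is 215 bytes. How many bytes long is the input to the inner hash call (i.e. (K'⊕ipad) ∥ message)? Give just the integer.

Key is 67 > 64 bytes, so it is hashed to 16 bytes then zero-padded to 64: |K'| = 64.
Inner input = (K'⊕ipad) ∥ m → 64 + 215 = 279 bytes.

279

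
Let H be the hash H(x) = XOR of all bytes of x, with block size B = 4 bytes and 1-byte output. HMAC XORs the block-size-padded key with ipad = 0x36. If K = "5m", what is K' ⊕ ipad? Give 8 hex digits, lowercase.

Key "5m" = 35 6d is 2 bytes ≤ B = 4; zero-pad to 4 bytes: K' = 35 6d 00 00.
XOR each byte with 0x36: 35⊕36=03, 6d⊕36=5b, 00⊕36=36, 00⊕36=36.

035b3636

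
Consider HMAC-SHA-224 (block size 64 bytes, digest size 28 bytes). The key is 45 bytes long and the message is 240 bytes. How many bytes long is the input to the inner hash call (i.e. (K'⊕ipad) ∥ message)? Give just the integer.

Key is 45 ≤ 64 bytes, zero-padded: |K'| = 64.
Inner input = (K'⊕ipad) ∥ m → 64 + 240 = 304 bytes.

304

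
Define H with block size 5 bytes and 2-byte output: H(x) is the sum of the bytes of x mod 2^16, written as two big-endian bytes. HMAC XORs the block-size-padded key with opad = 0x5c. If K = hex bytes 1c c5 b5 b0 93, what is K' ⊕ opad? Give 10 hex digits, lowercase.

Key hex bytes 1c c5 b5 b0 93 is exactly B = 5 bytes: K' = 1c c5 b5 b0 93.
XOR each byte with 0x5c: 1c⊕5c=40, c5⊕5c=99, b5⊕5c=e9, b0⊕5c=ec, 93⊕5c=cf.

4099e9eccf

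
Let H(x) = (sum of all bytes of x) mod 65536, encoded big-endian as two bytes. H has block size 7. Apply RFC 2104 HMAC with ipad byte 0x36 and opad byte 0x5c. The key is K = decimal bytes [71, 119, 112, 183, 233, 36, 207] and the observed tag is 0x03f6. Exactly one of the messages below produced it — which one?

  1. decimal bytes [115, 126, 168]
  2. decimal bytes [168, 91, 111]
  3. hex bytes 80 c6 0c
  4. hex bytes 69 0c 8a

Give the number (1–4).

2

Key decimal bytes [71, 119, 112, 183, 233, 36, 207] = 47 77 70 b7 e9 24 cf is exactly B = 7 bytes: K' = 47 77 70 b7 e9 24 cf.
K' ⊕ ipad = 71 41 46 81 df 12 f9; K' ⊕ opad = 1b 2b 2c eb b5 78 93.
m1: inner = H(71 41 46 81 df 12 f9 73 7e a8) = 04 fc; tag = H(1b 2b 2c eb b5 78 93 04 fc) = 041d
m2: inner = H(71 41 46 81 df 12 f9 a8 5b 6f) = 04 d5; tag = H(1b 2b 2c eb b5 78 93 04 d5) = 03f6 ← matches
m3: inner = H(71 41 46 81 df 12 f9 80 c6 0c) = 04 b5; tag = H(1b 2b 2c eb b5 78 93 04 b5) = 03d6
m4: inner = H(71 41 46 81 df 12 f9 69 0c 8a) = 04 62; tag = H(1b 2b 2c eb b5 78 93 04 62) = 0383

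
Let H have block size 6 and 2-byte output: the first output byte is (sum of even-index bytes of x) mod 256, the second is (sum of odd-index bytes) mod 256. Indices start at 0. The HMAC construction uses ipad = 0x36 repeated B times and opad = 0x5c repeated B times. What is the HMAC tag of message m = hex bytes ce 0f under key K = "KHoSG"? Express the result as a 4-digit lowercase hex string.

7aa7

Key "KHoSG" = 4b 48 6f 53 47 is 5 bytes ≤ B = 6; zero-pad to 6 bytes: K' = 4b 48 6f 53 47 00.
K' ⊕ ipad = 7d 7e 59 65 71 36.  K' ⊕ opad = 17 14 33 0f 1b 5c.
Inner input = (K'⊕ipad) ∥ m = 7d 7e 59 65 71 36 ∥ ce 0f.
Inner hash: even-index sum = 533 mod 256 = 21; odd-index sum = 296 mod 256 = 40 → 15 28.
Outer input = (K'⊕opad) ∥ inner = 17 14 33 0f 1b 5c ∥ 15 28.
Outer hash (tag): even-index sum = 122 mod 256 = 122; odd-index sum = 167 mod 256 = 167 → 7a a7.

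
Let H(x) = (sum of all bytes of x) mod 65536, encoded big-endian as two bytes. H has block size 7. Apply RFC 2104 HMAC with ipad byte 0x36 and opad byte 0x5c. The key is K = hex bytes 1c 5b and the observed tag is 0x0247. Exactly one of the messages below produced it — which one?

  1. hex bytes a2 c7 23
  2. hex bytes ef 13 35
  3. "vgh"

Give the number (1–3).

1

Key hex bytes 1c 5b is 2 bytes ≤ B = 7; zero-pad to 7 bytes: K' = 1c 5b 00 00 00 00 00.
K' ⊕ ipad = 2a 6d 36 36 36 36 36; K' ⊕ opad = 40 07 5c 5c 5c 5c 5c.
m1: inner = H(2a 6d 36 36 36 36 36 a2 c7 23) = 03 31; tag = H(40 07 5c 5c 5c 5c 5c 03 31) = 0247 ← matches
m2: inner = H(2a 6d 36 36 36 36 36 ef 13 35) = 02 dc; tag = H(40 07 5c 5c 5c 5c 5c 02 dc) = 02f1
m3: inner = H(2a 6d 36 36 36 36 36 76 67 68) = 02 ea; tag = H(40 07 5c 5c 5c 5c 5c 02 ea) = 02ff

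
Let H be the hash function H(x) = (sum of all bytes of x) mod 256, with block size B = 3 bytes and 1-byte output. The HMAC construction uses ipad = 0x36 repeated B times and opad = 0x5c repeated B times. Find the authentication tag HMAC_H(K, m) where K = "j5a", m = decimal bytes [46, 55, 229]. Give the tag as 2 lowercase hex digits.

Key "j5a" = 6a 35 61 is exactly B = 3 bytes: K' = 6a 35 61.
K' ⊕ ipad = 5c 03 57.  K' ⊕ opad = 36 69 3d.
Inner input = (K'⊕ipad) ∥ m = 5c 03 57 ∥ 2e 37 e5.
Inner hash: sum = 92+3+87+46+55+229 = 512; mod 256 = 0 → 00.
Outer input = (K'⊕opad) ∥ inner = 36 69 3d ∥ 00.
Outer hash (tag): sum = 54+105+61+0 = 220 → dc.

dc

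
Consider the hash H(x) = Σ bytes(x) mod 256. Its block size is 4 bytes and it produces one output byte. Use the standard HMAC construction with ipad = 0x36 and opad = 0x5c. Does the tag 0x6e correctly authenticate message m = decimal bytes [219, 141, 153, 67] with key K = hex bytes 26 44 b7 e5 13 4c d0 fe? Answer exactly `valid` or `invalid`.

valid

Key hex bytes 26 44 b7 e5 13 4c d0 fe is 8 bytes > B = 4, so hash it first: H(key) = 33, then zero-pad to 4 bytes: K' = 33 00 00 00.
K' ⊕ ipad = 05 36 36 36; K' ⊕ opad = 6f 5c 5c 5c.
Inner hash: sum = 5+54+54+54+219+141+153+67 = 747; mod 256 = 235 → eb.
Outer hash (recomputed tag): sum = 111+92+92+92+235 = 622; mod 256 = 110 → 6e.
Recomputed tag = 6e; claimed = 6e → match.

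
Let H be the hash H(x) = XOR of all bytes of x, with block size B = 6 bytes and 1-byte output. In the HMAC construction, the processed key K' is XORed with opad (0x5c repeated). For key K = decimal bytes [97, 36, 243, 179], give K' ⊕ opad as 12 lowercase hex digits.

Key decimal bytes [97, 36, 243, 179] = 61 24 f3 b3 is 4 bytes ≤ B = 6; zero-pad to 6 bytes: K' = 61 24 f3 b3 00 00.
XOR each byte with 0x5c: 61⊕5c=3d, 24⊕5c=78, f3⊕5c=af, b3⊕5c=ef, 00⊕5c=5c, 00⊕5c=5c.

3d78afef5c5c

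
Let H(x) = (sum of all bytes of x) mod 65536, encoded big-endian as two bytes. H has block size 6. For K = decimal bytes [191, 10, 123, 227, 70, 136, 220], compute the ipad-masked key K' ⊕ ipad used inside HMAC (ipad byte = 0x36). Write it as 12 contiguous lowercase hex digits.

Key decimal bytes [191, 10, 123, 227, 70, 136, 220] = bf 0a 7b e3 46 88 dc is 7 bytes > B = 6, so hash it first: H(key) = 03 d1, then zero-pad to 6 bytes: K' = 03 d1 00 00 00 00.
XOR each byte with 0x36: 03⊕36=35, d1⊕36=e7, 00⊕36=36, 00⊕36=36, 00⊕36=36, 00⊕36=36.

35e736363636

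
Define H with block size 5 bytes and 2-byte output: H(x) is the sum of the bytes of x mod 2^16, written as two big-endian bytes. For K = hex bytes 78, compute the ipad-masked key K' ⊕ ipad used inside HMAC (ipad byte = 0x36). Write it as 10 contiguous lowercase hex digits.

4e36363636

Key hex bytes 78 is 1 byte ≤ B = 5; zero-pad to 5 bytes: K' = 78 00 00 00 00.
XOR each byte with 0x36: 78⊕36=4e, 00⊕36=36, 00⊕36=36, 00⊕36=36, 00⊕36=36.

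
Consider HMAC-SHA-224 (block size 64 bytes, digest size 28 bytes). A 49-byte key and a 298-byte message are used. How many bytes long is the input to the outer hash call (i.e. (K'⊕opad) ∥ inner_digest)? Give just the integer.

92

Key is 49 ≤ 64 bytes, zero-padded: |K'| = 64.
Outer input = (K'⊕opad) ∥ H(inner) → 64 + 28 = 92 bytes.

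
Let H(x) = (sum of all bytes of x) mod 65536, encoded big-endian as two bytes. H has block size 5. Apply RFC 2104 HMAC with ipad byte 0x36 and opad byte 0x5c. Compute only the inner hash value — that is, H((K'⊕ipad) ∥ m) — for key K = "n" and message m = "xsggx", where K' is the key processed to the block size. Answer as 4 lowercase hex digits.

Key "n" = 6e is 1 byte ≤ B = 5; zero-pad to 5 bytes: K' = 6e 00 00 00 00.
K' ⊕ ipad = 58 36 36 36 36.
Inner input = 58 36 36 36 36 ∥ 78 73 67 67 78.
Inner hash: sum = 88+54+54+54+54+120+115+103+103+120 = 865 → 03 61.

0361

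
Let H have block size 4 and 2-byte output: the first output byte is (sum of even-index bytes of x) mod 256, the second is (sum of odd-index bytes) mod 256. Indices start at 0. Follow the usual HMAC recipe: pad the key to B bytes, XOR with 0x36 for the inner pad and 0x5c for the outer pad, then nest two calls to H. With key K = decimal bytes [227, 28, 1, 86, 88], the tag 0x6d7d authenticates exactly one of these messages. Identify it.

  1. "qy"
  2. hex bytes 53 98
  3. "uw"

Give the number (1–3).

Key decimal bytes [227, 28, 1, 86, 88] = e3 1c 01 56 58 is 5 bytes > B = 4, so hash it first: H(key) = 3c 72, then zero-pad to 4 bytes: K' = 3c 72 00 00.
K' ⊕ ipad = 0a 44 36 36; K' ⊕ opad = 60 2e 5c 5c.
m1: inner = H(0a 44 36 36 71 79) = b1 f3; tag = H(60 2e 5c 5c b1 f3) = 6d7d ← matches
m2: inner = H(0a 44 36 36 53 98) = 93 12; tag = H(60 2e 5c 5c 93 12) = 4f9c
m3: inner = H(0a 44 36 36 75 77) = b5 f1; tag = H(60 2e 5c 5c b5 f1) = 717b

1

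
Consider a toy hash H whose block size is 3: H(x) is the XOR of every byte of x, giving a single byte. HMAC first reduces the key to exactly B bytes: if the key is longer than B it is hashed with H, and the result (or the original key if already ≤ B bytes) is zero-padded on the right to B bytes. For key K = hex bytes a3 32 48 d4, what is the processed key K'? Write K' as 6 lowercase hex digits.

|K| = 4 > B = 3, so first hash the key.
H(K): XOR a3⊕32⊕48⊕d4 = 0d.
Zero-pad H(K) = 0d to 3 bytes: K' = 0d 00 00.

0d0000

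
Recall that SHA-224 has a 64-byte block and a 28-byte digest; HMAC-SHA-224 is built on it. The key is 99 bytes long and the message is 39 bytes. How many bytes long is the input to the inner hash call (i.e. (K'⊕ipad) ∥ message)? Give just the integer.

Key is 99 > 64 bytes, so it is hashed to 28 bytes then zero-padded to 64: |K'| = 64.
Inner input = (K'⊕ipad) ∥ m → 64 + 39 = 103 bytes.

103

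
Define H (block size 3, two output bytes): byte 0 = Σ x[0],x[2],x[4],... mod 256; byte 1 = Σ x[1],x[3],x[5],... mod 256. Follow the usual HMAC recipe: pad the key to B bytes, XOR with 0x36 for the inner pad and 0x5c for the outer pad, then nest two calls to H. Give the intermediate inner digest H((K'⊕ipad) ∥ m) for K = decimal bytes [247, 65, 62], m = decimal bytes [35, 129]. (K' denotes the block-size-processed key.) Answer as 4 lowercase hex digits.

4a9a

Key decimal bytes [247, 65, 62] = f7 41 3e is exactly B = 3 bytes: K' = f7 41 3e.
K' ⊕ ipad = c1 77 08.
Inner input = c1 77 08 ∥ 23 81.
Inner hash: even-index sum = 330 mod 256 = 74; odd-index sum = 154 mod 256 = 154 → 4a 9a.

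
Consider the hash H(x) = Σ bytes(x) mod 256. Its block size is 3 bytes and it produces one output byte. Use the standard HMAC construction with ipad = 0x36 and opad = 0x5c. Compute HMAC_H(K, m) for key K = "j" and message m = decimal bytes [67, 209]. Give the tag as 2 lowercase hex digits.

ca

Key "j" = 6a is 1 byte ≤ B = 3; zero-pad to 3 bytes: K' = 6a 00 00.
K' ⊕ ipad = 5c 36 36.  K' ⊕ opad = 36 5c 5c.
Inner input = (K'⊕ipad) ∥ m = 5c 36 36 ∥ 43 d1.
Inner hash: sum = 92+54+54+67+209 = 476; mod 256 = 220 → dc.
Outer input = (K'⊕opad) ∥ inner = 36 5c 5c ∥ dc.
Outer hash (tag): sum = 54+92+92+220 = 458; mod 256 = 202 → ca.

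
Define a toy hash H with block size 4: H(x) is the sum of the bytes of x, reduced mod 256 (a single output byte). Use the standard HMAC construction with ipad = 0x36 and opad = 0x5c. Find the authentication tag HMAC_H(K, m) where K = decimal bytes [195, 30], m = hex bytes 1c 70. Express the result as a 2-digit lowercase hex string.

Key decimal bytes [195, 30] = c3 1e is 2 bytes ≤ B = 4; zero-pad to 4 bytes: K' = c3 1e 00 00.
K' ⊕ ipad = f5 28 36 36.  K' ⊕ opad = 9f 42 5c 5c.
Inner input = (K'⊕ipad) ∥ m = f5 28 36 36 ∥ 1c 70.
Inner hash: sum = 245+40+54+54+28+112 = 533; mod 256 = 21 → 15.
Outer input = (K'⊕opad) ∥ inner = 9f 42 5c 5c ∥ 15.
Outer hash (tag): sum = 159+66+92+92+21 = 430; mod 256 = 174 → ae.

ae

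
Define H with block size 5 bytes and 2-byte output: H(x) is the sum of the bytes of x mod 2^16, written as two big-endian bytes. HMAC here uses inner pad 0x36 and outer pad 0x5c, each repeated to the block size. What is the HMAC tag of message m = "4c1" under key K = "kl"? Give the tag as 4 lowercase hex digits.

Key "kl" = 6b 6c is 2 bytes ≤ B = 5; zero-pad to 5 bytes: K' = 6b 6c 00 00 00.
K' ⊕ ipad = 5d 5a 36 36 36.  K' ⊕ opad = 37 30 5c 5c 5c.
Inner input = (K'⊕ipad) ∥ m = 5d 5a 36 36 36 ∥ 34 63 31.
Inner hash: sum = 93+90+54+54+54+52+99+49 = 545 → 02 21.
Outer input = (K'⊕opad) ∥ inner = 37 30 5c 5c 5c ∥ 02 21.
Outer hash (tag): sum = 55+48+92+92+92+2+33 = 414 → 01 9e.

019e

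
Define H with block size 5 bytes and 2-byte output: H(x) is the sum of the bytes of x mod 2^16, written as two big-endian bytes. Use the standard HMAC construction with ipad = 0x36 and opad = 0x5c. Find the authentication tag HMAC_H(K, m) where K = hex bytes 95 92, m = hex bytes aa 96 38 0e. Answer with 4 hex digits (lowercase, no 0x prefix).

031d

Key hex bytes 95 92 is 2 bytes ≤ B = 5; zero-pad to 5 bytes: K' = 95 92 00 00 00.
K' ⊕ ipad = a3 a4 36 36 36.  K' ⊕ opad = c9 ce 5c 5c 5c.
Inner input = (K'⊕ipad) ∥ m = a3 a4 36 36 36 ∥ aa 96 38 0e.
Inner hash: sum = 163+164+54+54+54+170+150+56+14 = 879 → 03 6f.
Outer input = (K'⊕opad) ∥ inner = c9 ce 5c 5c 5c ∥ 03 6f.
Outer hash (tag): sum = 201+206+92+92+92+3+111 = 797 → 03 1d.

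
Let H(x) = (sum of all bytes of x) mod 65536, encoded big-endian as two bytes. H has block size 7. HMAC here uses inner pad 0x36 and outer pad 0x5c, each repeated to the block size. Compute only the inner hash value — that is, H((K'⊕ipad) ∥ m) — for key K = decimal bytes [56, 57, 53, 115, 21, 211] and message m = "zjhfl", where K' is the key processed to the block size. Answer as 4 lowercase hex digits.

Key decimal bytes [56, 57, 53, 115, 21, 211] = 38 39 35 73 15 d3 is 6 bytes ≤ B = 7; zero-pad to 7 bytes: K' = 38 39 35 73 15 d3 00.
K' ⊕ ipad = 0e 0f 03 45 23 e5 36.
Inner input = 0e 0f 03 45 23 e5 36 ∥ 7a 6a 68 66 6c.
Inner hash: sum = 14+15+3+69+35+229+54+122+106+104+102+108 = 961 → 03 c1.

03c1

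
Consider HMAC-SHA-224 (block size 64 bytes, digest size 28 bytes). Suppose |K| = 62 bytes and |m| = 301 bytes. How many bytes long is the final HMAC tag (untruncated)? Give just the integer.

The tag is one SHA-224 digest: 28 bytes.

28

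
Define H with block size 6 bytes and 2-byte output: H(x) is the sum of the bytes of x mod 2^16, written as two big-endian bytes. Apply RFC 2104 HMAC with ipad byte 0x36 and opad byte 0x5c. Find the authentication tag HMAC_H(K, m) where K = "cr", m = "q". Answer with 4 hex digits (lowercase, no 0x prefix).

02c0

Key "cr" = 63 72 is 2 bytes ≤ B = 6; zero-pad to 6 bytes: K' = 63 72 00 00 00 00.
K' ⊕ ipad = 55 44 36 36 36 36.  K' ⊕ opad = 3f 2e 5c 5c 5c 5c.
Inner input = (K'⊕ipad) ∥ m = 55 44 36 36 36 36 ∥ 71.
Inner hash: sum = 85+68+54+54+54+54+113 = 482 → 01 e2.
Outer input = (K'⊕opad) ∥ inner = 3f 2e 5c 5c 5c 5c ∥ 01 e2.
Outer hash (tag): sum = 63+46+92+92+92+92+1+226 = 704 → 02 c0.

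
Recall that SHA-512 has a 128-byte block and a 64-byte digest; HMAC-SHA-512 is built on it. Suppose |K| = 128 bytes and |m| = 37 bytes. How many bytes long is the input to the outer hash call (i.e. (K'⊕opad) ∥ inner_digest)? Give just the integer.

Key is 128 ≤ 128 bytes, zero-padded: |K'| = 128.
Outer input = (K'⊕opad) ∥ H(inner) → 128 + 64 = 192 bytes.

192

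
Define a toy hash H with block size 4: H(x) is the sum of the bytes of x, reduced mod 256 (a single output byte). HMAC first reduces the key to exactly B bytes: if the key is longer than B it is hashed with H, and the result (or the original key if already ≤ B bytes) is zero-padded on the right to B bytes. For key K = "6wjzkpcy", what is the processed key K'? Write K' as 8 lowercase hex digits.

|K| = 8 > B = 4, so first hash the key.
H(K): sum = 54+119+106+122+107+112+99+121 = 840; mod 256 = 72 → 48.
Zero-pad H(K) = 48 to 4 bytes: K' = 48 00 00 00.

48000000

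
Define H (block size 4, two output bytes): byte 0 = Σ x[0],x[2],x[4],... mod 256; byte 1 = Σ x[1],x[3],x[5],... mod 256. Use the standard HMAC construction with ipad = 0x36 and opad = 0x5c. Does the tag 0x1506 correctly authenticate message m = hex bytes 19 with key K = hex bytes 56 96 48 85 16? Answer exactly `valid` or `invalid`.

Key hex bytes 56 96 48 85 16 is 5 bytes > B = 4, so hash it first: H(key) = b4 1b, then zero-pad to 4 bytes: K' = b4 1b 00 00.
K' ⊕ ipad = 82 2d 36 36; K' ⊕ opad = e8 47 5c 5c.
Inner hash: even-index sum = 209 mod 256 = 209; odd-index sum = 99 mod 256 = 99 → d1 63.
Outer hash (recomputed tag): even-index sum = 533 mod 256 = 21; odd-index sum = 262 mod 256 = 6 → 15 06.
Recomputed tag = 1506; claimed = 1506 → match.

valid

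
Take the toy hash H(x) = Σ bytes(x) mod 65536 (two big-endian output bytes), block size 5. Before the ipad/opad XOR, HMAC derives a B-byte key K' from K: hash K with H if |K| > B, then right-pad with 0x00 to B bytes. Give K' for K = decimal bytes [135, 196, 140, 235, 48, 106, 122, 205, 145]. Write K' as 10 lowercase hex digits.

0534000000

|K| = 9 > B = 5, so first hash the key.
H(K): sum = 135+196+140+235+48+106+122+205+145 = 1332 → 05 34.
Zero-pad H(K) = 05 34 to 5 bytes: K' = 05 34 00 00 00.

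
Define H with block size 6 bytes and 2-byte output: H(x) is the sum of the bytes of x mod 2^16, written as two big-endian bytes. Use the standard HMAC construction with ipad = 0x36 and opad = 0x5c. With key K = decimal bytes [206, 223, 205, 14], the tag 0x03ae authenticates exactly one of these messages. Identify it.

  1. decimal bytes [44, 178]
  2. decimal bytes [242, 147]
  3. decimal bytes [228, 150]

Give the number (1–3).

3

Key decimal bytes [206, 223, 205, 14] = ce df cd 0e is 4 bytes ≤ B = 6; zero-pad to 6 bytes: K' = ce df cd 0e 00 00.
K' ⊕ ipad = f8 e9 fb 38 36 36; K' ⊕ opad = 92 83 91 52 5c 5c.
m1: inner = H(f8 e9 fb 38 36 36 2c b2) = 04 5e; tag = H(92 83 91 52 5c 5c 04 5e) = 0312
m2: inner = H(f8 e9 fb 38 36 36 f2 93) = 05 05; tag = H(92 83 91 52 5c 5c 05 05) = 02ba
m3: inner = H(f8 e9 fb 38 36 36 e4 96) = 04 fa; tag = H(92 83 91 52 5c 5c 04 fa) = 03ae ← matches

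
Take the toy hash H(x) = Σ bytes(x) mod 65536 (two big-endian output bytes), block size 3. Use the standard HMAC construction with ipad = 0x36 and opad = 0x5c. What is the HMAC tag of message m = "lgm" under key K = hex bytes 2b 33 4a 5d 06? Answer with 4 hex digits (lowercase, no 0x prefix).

Key hex bytes 2b 33 4a 5d 06 is 5 bytes > B = 3, so hash it first: H(key) = 01 0b, then zero-pad to 3 bytes: K' = 01 0b 00.
K' ⊕ ipad = 37 3d 36.  K' ⊕ opad = 5d 57 5c.
Inner input = (K'⊕ipad) ∥ m = 37 3d 36 ∥ 6c 67 6d.
Inner hash: sum = 55+61+54+108+103+109 = 490 → 01 ea.
Outer input = (K'⊕opad) ∥ inner = 5d 57 5c ∥ 01 ea.
Outer hash (tag): sum = 93+87+92+1+234 = 507 → 01 fb.

01fb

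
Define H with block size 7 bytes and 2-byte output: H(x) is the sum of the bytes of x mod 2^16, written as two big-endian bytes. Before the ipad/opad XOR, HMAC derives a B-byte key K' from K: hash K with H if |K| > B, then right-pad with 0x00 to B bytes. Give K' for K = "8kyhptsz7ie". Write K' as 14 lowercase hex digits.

045a0000000000

|K| = 11 > B = 7, so first hash the key.
H(K): sum = 56+107+121+104+112+116+115+122+55+105+101 = 1114 → 04 5a.
Zero-pad H(K) = 04 5a to 7 bytes: K' = 04 5a 00 00 00 00 00.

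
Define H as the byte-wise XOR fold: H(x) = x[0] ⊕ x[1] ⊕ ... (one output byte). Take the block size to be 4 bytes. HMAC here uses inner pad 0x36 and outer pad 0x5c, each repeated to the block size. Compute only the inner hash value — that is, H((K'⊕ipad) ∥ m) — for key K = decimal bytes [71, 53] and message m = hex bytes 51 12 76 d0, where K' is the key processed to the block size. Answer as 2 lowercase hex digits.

Key decimal bytes [71, 53] = 47 35 is 2 bytes ≤ B = 4; zero-pad to 4 bytes: K' = 47 35 00 00.
K' ⊕ ipad = 71 03 36 36.
Inner input = 71 03 36 36 ∥ 51 12 76 d0.
Inner hash: XOR 71⊕03⊕36⊕36⊕51⊕12⊕76⊕d0 = 97.

97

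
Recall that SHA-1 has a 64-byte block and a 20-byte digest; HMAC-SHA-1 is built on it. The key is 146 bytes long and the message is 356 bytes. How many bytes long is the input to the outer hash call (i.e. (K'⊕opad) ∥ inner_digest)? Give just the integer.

84

Key is 146 > 64 bytes, so it is hashed to 20 bytes then zero-padded to 64: |K'| = 64.
Outer input = (K'⊕opad) ∥ H(inner) → 64 + 20 = 84 bytes.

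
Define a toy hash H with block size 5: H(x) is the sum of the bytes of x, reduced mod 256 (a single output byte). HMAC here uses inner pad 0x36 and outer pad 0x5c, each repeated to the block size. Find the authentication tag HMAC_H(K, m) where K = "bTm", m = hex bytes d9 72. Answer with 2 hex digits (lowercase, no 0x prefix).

Key "bTm" = 62 54 6d is 3 bytes ≤ B = 5; zero-pad to 5 bytes: K' = 62 54 6d 00 00.
K' ⊕ ipad = 54 62 5b 36 36.  K' ⊕ opad = 3e 08 31 5c 5c.
Inner input = (K'⊕ipad) ∥ m = 54 62 5b 36 36 ∥ d9 72.
Inner hash: sum = 84+98+91+54+54+217+114 = 712; mod 256 = 200 → c8.
Outer input = (K'⊕opad) ∥ inner = 3e 08 31 5c 5c ∥ c8.
Outer hash (tag): sum = 62+8+49+92+92+200 = 503; mod 256 = 247 → f7.

f7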